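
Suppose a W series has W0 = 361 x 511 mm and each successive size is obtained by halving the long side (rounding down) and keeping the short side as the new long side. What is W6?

W1 = 255 × 361 mm (from W0 by 1 halving).
W2: ⌊361/2⌋ × 255 = 180 × 255 mm
W3: ⌊255/2⌋ × 180 = 127 × 180 mm
W4: ⌊180/2⌋ × 127 = 90 × 127 mm
W5: ⌊127/2⌋ × 90 = 63 × 90 mm
W6: ⌊90/2⌋ × 63 = 45 × 63 mm

45 × 63 mm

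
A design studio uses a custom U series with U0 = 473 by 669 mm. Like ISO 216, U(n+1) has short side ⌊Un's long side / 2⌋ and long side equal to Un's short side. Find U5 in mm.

83 × 118 mm

U1: ⌊669/2⌋ × 473 = 334 × 473 mm
U2: ⌊473/2⌋ × 334 = 236 × 334 mm
U3: ⌊334/2⌋ × 236 = 167 × 236 mm
U4: ⌊236/2⌋ × 167 = 118 × 167 mm
U5: ⌊167/2⌋ × 118 = 83 × 118 mm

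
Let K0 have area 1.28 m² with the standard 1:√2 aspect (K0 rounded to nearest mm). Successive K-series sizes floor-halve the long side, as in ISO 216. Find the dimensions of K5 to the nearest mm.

168 × 237 mm

Let K0's short side be w mm. w · w√2 = 1.28 m² = 1,280,000 mm², so w ≈ 951.4 mm and w√2 ≈ 1345.4 mm → K0 = 951 × 1345 mm.
K1: ⌊1345/2⌋ × 951 = 672 × 951 mm
K2: ⌊951/2⌋ × 672 = 475 × 672 mm
K3: ⌊672/2⌋ × 475 = 336 × 475 mm
K4: ⌊475/2⌋ × 336 = 237 × 336 mm
K5: ⌊336/2⌋ × 237 = 168 × 237 mm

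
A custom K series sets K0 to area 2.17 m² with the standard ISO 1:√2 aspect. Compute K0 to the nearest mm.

Let the short side be w mm. Then w · w√2 = 2.17 m² = 2,170,000 mm².
w² = 2,170,000/√2, so w ≈ 1238.7 mm; long side = w√2 ≈ 1751.8 mm.

1239 × 1752 mm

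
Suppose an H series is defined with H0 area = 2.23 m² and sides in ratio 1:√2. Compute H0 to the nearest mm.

Let the short side be w mm. Then w · w√2 = 2.23 m² = 2,230,000 mm².
w² = 2,230,000/√2, so w ≈ 1255.7 mm; long side = w√2 ≈ 1775.9 mm.

1256 × 1776 mm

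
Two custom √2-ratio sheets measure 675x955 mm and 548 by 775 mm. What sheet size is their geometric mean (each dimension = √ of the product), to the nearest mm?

Short side: √(675 · 548) = √369900 ≈ 608.2 → 608 mm
Long side: √(955 · 775) = √740125 ≈ 860.3 → 860 mm

608 × 860 mm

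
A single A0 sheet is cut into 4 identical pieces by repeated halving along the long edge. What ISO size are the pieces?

A2

4 = 2^2, so 2 halving steps.
A0 → A1 → … → A2 after 2 steps.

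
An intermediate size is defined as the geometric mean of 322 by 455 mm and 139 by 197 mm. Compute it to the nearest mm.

Short side: √(322 · 139) = √44758 ≈ 211.6 → 212 mm
Long side: √(455 · 197) = √89635 ≈ 299.4 → 299 mm

212 × 299 mm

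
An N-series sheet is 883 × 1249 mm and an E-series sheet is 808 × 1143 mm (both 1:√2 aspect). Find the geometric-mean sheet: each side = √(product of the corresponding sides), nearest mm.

Short side: √(883 · 808) = √713464 ≈ 844.7 → 845 mm
Long side: √(1249 · 1143) = √1427607 ≈ 1194.8 → 1195 mm

845 × 1195 mm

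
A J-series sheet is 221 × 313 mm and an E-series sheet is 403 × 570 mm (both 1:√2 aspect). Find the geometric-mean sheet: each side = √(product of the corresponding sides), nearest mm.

Short side: √(221 · 403) = √89063 ≈ 298.4 → 298 mm
Long side: √(313 · 570) = √178410 ≈ 422.4 → 422 mm

298 × 422 mm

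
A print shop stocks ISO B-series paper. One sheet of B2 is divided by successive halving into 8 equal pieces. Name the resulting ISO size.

8 = 2^3, so 3 halving steps.
B2 → B3 → … → B5 after 3 steps.

B5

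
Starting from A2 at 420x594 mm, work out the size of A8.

A3: ⌊594/2⌋ × 420 = 297 × 420 mm
A4: ⌊420/2⌋ × 297 = 210 × 297 mm
A5: ⌊297/2⌋ × 210 = 148 × 210 mm
A6: ⌊210/2⌋ × 148 = 105 × 148 mm
A7: ⌊148/2⌋ × 105 = 74 × 105 mm
A8: ⌊105/2⌋ × 74 = 52 × 74 mm

52 × 74 mm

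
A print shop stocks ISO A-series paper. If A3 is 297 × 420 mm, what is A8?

52 × 74 mm

A4: ⌊420/2⌋ × 297 = 210 × 297 mm
A5: ⌊297/2⌋ × 210 = 148 × 210 mm
A6: ⌊210/2⌋ × 148 = 105 × 148 mm
A7: ⌊148/2⌋ × 105 = 74 × 105 mm
A8: ⌊105/2⌋ × 74 = 52 × 74 mm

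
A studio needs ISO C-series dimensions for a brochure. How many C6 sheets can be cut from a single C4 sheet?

C4 = 229 × 324 mm; C6 = 114 × 162 mm.
Each halving step doubles the count; 2 steps from C4 to C6.
2^2 = 4.

4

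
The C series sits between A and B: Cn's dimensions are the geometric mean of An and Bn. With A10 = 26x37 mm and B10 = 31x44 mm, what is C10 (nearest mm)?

28 × 40 mm

Short side: √(26 · 31) = √806 ≈ 28.4 → 28 mm
Long side: √(37 · 44) = √1628 ≈ 40.3 → 40 mm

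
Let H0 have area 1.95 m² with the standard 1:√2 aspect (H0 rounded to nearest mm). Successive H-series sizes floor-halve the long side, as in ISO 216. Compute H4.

Let H0's short side be w mm. w · w√2 = 1.95 m² = 1,950,000 mm², so w ≈ 1174.2 mm and w√2 ≈ 1660.6 mm → H0 = 1174 × 1661 mm.
H1: ⌊1661/2⌋ × 1174 = 830 × 1174 mm
H2: ⌊1174/2⌋ × 830 = 587 × 830 mm
H3: ⌊830/2⌋ × 587 = 415 × 587 mm
H4: ⌊587/2⌋ × 415 = 293 × 415 mm

293 × 415 mm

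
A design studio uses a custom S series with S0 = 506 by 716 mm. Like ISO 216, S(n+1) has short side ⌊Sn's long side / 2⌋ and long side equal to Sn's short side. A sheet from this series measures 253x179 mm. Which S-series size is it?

S0: 506 × 716 mm
S1: 358 × 506 mm
S2: 253 × 358 mm
S3: 179 × 253 mm
S4: 126 × 179 mm
→ matches S3.

S3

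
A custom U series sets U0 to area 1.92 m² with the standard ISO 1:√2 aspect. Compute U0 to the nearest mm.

1165 × 1648 mm

Let the short side be w mm. Then w · w√2 = 1.92 m² = 1,920,000 mm².
w² = 1,920,000/√2, so w ≈ 1165.2 mm; long side = w√2 ≈ 1647.8 mm.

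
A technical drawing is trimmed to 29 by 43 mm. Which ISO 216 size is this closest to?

B10 (31 × 44 mm)

Aspect ratio 43/29 ≈ 1.483 (ISO target is √2 ≈ 1.414).
In the B-series (B0 = 1000 × 1414 mm): B10 = 31 × 44 mm.
Off by 3 mm total — nearest standard size.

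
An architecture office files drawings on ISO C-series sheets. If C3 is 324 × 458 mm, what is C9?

40 × 57 mm

C4: ⌊458/2⌋ × 324 = 229 × 324 mm
C5: ⌊324/2⌋ × 229 = 162 × 229 mm
C6: ⌊229/2⌋ × 162 = 114 × 162 mm
C7: ⌊162/2⌋ × 114 = 81 × 114 mm
C8: ⌊114/2⌋ × 81 = 57 × 81 mm
C9: ⌊81/2⌋ × 57 = 40 × 57 mm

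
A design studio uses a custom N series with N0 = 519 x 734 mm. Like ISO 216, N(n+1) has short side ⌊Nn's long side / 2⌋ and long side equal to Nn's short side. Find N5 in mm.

91 × 129 mm

N1: ⌊734/2⌋ × 519 = 367 × 519 mm
N2: ⌊519/2⌋ × 367 = 259 × 367 mm
N3: ⌊367/2⌋ × 259 = 183 × 259 mm
N4: ⌊259/2⌋ × 183 = 129 × 183 mm
N5: ⌊183/2⌋ × 129 = 91 × 129 mm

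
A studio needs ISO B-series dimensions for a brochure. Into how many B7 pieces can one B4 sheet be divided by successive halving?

8

Each ISO step halves the sheet: 1 × B4 → 2 × B5 → 4 × B6 → 8 × B7
From B4 to B7 is 3 halving steps: 2^3 = 8.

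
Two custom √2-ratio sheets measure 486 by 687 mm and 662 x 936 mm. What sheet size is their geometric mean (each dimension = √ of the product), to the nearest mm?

567 × 802 mm

Short side: √(486 · 662) = √321732 ≈ 567.2 → 567 mm
Long side: √(687 · 936) = √643032 ≈ 801.9 → 802 mm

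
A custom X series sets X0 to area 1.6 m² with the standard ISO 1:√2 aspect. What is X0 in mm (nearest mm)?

Let the short side be w mm. Then w · w√2 = 1.6 m² = 1,600,000 mm².
w² = 1,600,000/√2, so w ≈ 1063.7 mm; long side = w√2 ≈ 1504.2 mm.

1064 × 1504 mm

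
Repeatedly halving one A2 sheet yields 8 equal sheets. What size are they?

8 = 2^3, so 3 halving steps.
A2 → A3 → … → A5 after 3 steps.

A5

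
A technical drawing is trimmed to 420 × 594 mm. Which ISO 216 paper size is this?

Aspect ratio 594/420 ≈ 1.414 — close to the ISO √2 ≈ 1.414.
In the A-series (A0 area = 1 m²): A2 = 420 × 594 mm.

A2 (420 × 594 mm)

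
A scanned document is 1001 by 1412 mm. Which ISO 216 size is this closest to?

B0 (1000 × 1414 mm)

Aspect ratio 1412/1001 ≈ 1.411 — close to the ISO √2 ≈ 1.414.
In the B-series (B0 = 1000 × 1414 mm): B0 = 1000 × 1414 mm.
Off by 3 mm total — nearest standard size.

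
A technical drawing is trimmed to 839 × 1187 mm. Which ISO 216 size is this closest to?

Aspect ratio 1187/839 ≈ 1.415 — close to the ISO √2 ≈ 1.414.
In the A-series (A0 area = 1 m²): A0 = 841 × 1189 mm.
Off by 4 mm total — nearest standard size.

A0 (841 × 1189 mm)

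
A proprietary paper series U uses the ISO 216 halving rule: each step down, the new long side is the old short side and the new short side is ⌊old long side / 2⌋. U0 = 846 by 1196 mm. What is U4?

211 × 299 mm

U1: ⌊1196/2⌋ × 846 = 598 × 846 mm
U2: ⌊846/2⌋ × 598 = 423 × 598 mm
U3: ⌊598/2⌋ × 423 = 299 × 423 mm
U4: ⌊423/2⌋ × 299 = 211 × 299 mm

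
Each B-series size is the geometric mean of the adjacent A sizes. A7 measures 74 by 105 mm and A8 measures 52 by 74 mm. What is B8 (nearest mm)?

Short side: √(74 · 52) = √3848 ≈ 62.0 → 62 mm
Long side: √(105 · 74) = √7770 ≈ 88.1 → 88 mm

62 × 88 mm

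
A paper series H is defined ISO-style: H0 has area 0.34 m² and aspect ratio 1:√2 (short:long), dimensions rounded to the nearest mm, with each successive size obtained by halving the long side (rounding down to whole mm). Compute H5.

Let H0's short side be w mm. w · w√2 = 0.34 m² = 340,000 mm², so w ≈ 490.3 mm and w√2 ≈ 693.4 mm → H0 = 490 × 693 mm.
H1: ⌊693/2⌋ × 490 = 346 × 490 mm
H2: ⌊490/2⌋ × 346 = 245 × 346 mm
H3: ⌊346/2⌋ × 245 = 173 × 245 mm
H4: ⌊245/2⌋ × 173 = 122 × 173 mm
H5: ⌊173/2⌋ × 122 = 86 × 122 mm

86 × 122 mm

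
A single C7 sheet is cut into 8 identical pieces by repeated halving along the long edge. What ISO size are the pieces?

C10

8 = 2^3, so 3 halving steps.
C7 → C8 → … → C10 after 3 steps.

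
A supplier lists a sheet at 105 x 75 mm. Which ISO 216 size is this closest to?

Aspect ratio 105/75 ≈ 1.400 — close to the ISO √2 ≈ 1.414.
In the A-series (A0 area = 1 m²): A7 = 74 × 105 mm.
Off by 1 mm total — nearest standard size.

A7 (74 × 105 mm)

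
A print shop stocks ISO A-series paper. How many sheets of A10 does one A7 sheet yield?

Each ISO step halves the sheet: 1 × A7 → 2 × A8 → 4 × A9 → 8 × A10
From A7 to A10 is 3 halving steps: 2^3 = 8.

8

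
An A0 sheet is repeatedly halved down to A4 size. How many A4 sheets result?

16

Each ISO step halves the sheet: 1 × A0 → 2 × A1 → 4 × A2 → 8 × A3 → …
From A0 to A4 is 4 halving steps: 2^4 = 16.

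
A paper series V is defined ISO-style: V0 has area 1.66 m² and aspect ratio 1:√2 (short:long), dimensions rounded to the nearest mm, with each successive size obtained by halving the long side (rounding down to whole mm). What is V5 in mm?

Let V0's short side be w mm. w · w√2 = 1.66 m² = 1,660,000 mm², so w ≈ 1083.4 mm and w√2 ≈ 1532.2 mm → V0 = 1083 × 1532 mm.
V1: ⌊1532/2⌋ × 1083 = 766 × 1083 mm
V2: ⌊1083/2⌋ × 766 = 541 × 766 mm
V3: ⌊766/2⌋ × 541 = 383 × 541 mm
V4: ⌊541/2⌋ × 383 = 270 × 383 mm
V5: ⌊383/2⌋ × 270 = 191 × 270 mm

191 × 270 mm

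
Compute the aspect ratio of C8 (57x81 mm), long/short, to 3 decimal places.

81 / 57 = 1.421
ISO 216 targets √2 ≈ 1.414; the +0.007 deviation is from mm rounding.

1.421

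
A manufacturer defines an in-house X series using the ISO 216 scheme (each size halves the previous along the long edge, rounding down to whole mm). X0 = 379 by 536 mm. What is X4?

94 × 134 mm

X1: ⌊536/2⌋ × 379 = 268 × 379 mm
X2: ⌊379/2⌋ × 268 = 189 × 268 mm
X3: ⌊268/2⌋ × 189 = 134 × 189 mm
X4: ⌊189/2⌋ × 134 = 94 × 134 mm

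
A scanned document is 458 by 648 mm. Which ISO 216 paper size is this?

Aspect ratio 648/458 ≈ 1.415 — close to the ISO √2 ≈ 1.414.
In the C-series (envelope sizes, between A and B): C2 = 458 × 648 mm.

C2 (458 × 648 mm)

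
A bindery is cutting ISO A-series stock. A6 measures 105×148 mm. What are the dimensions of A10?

26 × 37 mm

A7: ⌊148/2⌋ × 105 = 74 × 105 mm
A8: ⌊105/2⌋ × 74 = 52 × 74 mm
A9: ⌊74/2⌋ × 52 = 37 × 52 mm
A10: ⌊52/2⌋ × 37 = 26 × 37 mm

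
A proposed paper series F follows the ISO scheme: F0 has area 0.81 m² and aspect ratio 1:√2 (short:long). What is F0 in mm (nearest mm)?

Let the short side be w mm. Then w · w√2 = 0.81 m² = 810,000 mm².
w² = 810,000/√2, so w ≈ 756.8 mm; long side = w√2 ≈ 1070.3 mm.

757 × 1070 mm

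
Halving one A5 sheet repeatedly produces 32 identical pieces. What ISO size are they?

32 = 2^5, so 5 halving steps.
A5 → A6 → … → A10 after 5 steps.

A10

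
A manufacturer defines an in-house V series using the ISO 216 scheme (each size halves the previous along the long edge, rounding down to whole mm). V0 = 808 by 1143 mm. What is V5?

142 × 202 mm

V1: ⌊1143/2⌋ × 808 = 571 × 808 mm
V2: ⌊808/2⌋ × 571 = 404 × 571 mm
V3: ⌊571/2⌋ × 404 = 285 × 404 mm
V4: ⌊404/2⌋ × 285 = 202 × 285 mm
V5: ⌊285/2⌋ × 202 = 142 × 202 mm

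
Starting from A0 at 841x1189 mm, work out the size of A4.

A1: ⌊1189/2⌋ × 841 = 594 × 841 mm
A2: ⌊841/2⌋ × 594 = 420 × 594 mm
A3: ⌊594/2⌋ × 420 = 297 × 420 mm
A4: ⌊420/2⌋ × 297 = 210 × 297 mm

210 × 297 mm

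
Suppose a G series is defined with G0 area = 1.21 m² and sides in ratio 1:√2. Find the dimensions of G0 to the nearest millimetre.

Let the short side be w mm. Then w · w√2 = 1.21 m² = 1,210,000 mm².
w² = 1,210,000/√2, so w ≈ 925.0 mm; long side = w√2 ≈ 1308.1 mm.

925 × 1308 mm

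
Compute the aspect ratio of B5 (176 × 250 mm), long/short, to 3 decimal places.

250 / 176 = 1.420
ISO 216 targets √2 ≈ 1.414; the +0.006 deviation is from mm rounding.

1.420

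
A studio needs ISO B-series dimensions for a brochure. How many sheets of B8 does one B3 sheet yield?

32

Each ISO step halves the sheet: 1 × B3 → 2 × B4 → 4 × B5 → 8 × B6 → …
From B3 to B8 is 5 halving steps: 2^5 = 32.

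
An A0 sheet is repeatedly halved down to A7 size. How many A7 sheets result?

Each ISO step halves the sheet: 1 × A0 → 2 × A1 → 4 × A2 → 8 × A3 → …
From A0 to A7 is 7 halving steps: 2^7 = 128.

128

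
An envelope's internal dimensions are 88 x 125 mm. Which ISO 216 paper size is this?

B7 (88 × 125 mm)

Aspect ratio 125/88 ≈ 1.420 — close to the ISO √2 ≈ 1.414.
In the B-series (B0 = 1000 × 1414 mm): B7 = 88 × 125 mm.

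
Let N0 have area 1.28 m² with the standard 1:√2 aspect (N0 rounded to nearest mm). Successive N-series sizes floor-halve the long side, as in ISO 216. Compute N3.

Let N0's short side be w mm. w · w√2 = 1.28 m² = 1,280,000 mm², so w ≈ 951.4 mm and w√2 ≈ 1345.4 mm → N0 = 951 × 1345 mm.
N1: ⌊1345/2⌋ × 951 = 672 × 951 mm
N2: ⌊951/2⌋ × 672 = 475 × 672 mm
N3: ⌊672/2⌋ × 475 = 336 × 475 mm

336 × 475 mm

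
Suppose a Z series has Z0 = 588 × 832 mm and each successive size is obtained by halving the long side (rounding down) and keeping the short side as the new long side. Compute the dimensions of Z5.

Z1: ⌊832/2⌋ × 588 = 416 × 588 mm
Z2: ⌊588/2⌋ × 416 = 294 × 416 mm
Z3: ⌊416/2⌋ × 294 = 208 × 294 mm
Z4: ⌊294/2⌋ × 208 = 147 × 208 mm
Z5: ⌊208/2⌋ × 147 = 104 × 147 mm

104 × 147 mm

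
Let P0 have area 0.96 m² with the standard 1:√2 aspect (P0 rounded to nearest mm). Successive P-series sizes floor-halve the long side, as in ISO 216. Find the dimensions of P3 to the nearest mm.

Let P0's short side be w mm. w · w√2 = 0.96 m² = 960,000 mm², so w ≈ 823.9 mm and w√2 ≈ 1165.2 mm → P0 = 824 × 1165 mm.
P1: ⌊1165/2⌋ × 824 = 582 × 824 mm
P2: ⌊824/2⌋ × 582 = 412 × 582 mm
P3: ⌊582/2⌋ × 412 = 291 × 412 mm

291 × 412 mm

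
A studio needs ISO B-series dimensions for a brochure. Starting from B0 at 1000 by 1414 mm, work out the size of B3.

353 × 500 mm

B1: ⌊1414/2⌋ × 1000 = 707 × 1000 mm
B2: ⌊1000/2⌋ × 707 = 500 × 707 mm
B3: ⌊707/2⌋ × 500 = 353 × 500 mm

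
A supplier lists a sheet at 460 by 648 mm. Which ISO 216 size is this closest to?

Aspect ratio 648/460 ≈ 1.409 — close to the ISO √2 ≈ 1.414.
In the C-series (envelope sizes, between A and B): C2 = 458 × 648 mm.
Off by 2 mm total — nearest standard size.

C2 (458 × 648 mm)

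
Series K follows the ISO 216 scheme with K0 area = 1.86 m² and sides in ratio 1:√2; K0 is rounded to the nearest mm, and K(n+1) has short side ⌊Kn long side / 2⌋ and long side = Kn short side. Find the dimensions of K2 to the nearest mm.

573 × 811 mm

Let K0's short side be w mm. w · w√2 = 1.86 m² = 1,860,000 mm², so w ≈ 1146.8 mm and w√2 ≈ 1621.9 mm → K0 = 1147 × 1622 mm.
K1: ⌊1622/2⌋ × 1147 = 811 × 1147 mm
K2: ⌊1147/2⌋ × 811 = 573 × 811 mm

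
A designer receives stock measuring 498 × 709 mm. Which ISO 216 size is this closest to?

Aspect ratio 709/498 ≈ 1.424 — close to the ISO √2 ≈ 1.414.
In the B-series (B0 = 1000 × 1414 mm): B2 = 500 × 707 mm.
Off by 4 mm total — nearest standard size.

B2 (500 × 707 mm)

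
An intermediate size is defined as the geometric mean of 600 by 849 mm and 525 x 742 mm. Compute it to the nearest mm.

Short side: √(600 · 525) = √315000 ≈ 561.2 → 561 mm
Long side: √(849 · 742) = √629958 ≈ 793.7 → 794 mm

561 × 794 mm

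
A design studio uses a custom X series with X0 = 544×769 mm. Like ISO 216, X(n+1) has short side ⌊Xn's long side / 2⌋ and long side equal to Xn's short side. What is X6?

68 × 96 mm

X1 = 384 × 544 mm (from X0 by 1 halving).
X2: ⌊544/2⌋ × 384 = 272 × 384 mm
X3: ⌊384/2⌋ × 272 = 192 × 272 mm
X4: ⌊272/2⌋ × 192 = 136 × 192 mm
X5: ⌊192/2⌋ × 136 = 96 × 136 mm
X6: ⌊136/2⌋ × 96 = 68 × 96 mm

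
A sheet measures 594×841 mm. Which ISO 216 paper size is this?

Aspect ratio 841/594 ≈ 1.416 — close to the ISO √2 ≈ 1.414.
In the A-series (A0 area = 1 m²): A1 = 594 × 841 mm.

A1 (594 × 841 mm)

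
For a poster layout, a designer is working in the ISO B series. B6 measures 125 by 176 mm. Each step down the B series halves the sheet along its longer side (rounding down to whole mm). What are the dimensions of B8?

B7: ⌊176/2⌋ × 125 = 88 × 125 mm
B8: ⌊125/2⌋ × 88 = 62 × 88 mm

62 × 88 mm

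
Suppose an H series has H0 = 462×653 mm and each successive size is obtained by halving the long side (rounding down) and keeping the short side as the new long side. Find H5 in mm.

H1: ⌊653/2⌋ × 462 = 326 × 462 mm
H2: ⌊462/2⌋ × 326 = 231 × 326 mm
H3: ⌊326/2⌋ × 231 = 163 × 231 mm
H4: ⌊231/2⌋ × 163 = 115 × 163 mm
H5: ⌊163/2⌋ × 115 = 81 × 115 mm

81 × 115 mm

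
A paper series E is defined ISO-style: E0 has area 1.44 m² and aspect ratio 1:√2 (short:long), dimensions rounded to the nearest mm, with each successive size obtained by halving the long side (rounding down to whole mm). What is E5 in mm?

178 × 252 mm

Let E0's short side be w mm. w · w√2 = 1.44 m² = 1,440,000 mm², so w ≈ 1009.1 mm and w√2 ≈ 1427.0 mm → E0 = 1009 × 1427 mm.
E1: ⌊1427/2⌋ × 1009 = 713 × 1009 mm
E2: ⌊1009/2⌋ × 713 = 504 × 713 mm
E3: ⌊713/2⌋ × 504 = 356 × 504 mm
E4: ⌊504/2⌋ × 356 = 252 × 356 mm
E5: ⌊356/2⌋ × 252 = 178 × 252 mm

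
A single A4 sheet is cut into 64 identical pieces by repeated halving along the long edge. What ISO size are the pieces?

A10

64 = 2^6, so 6 halving steps.
A4 → A5 → … → A10 after 6 steps.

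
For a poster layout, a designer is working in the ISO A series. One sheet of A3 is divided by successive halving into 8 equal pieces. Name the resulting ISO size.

A6

8 = 2^3, so 3 halving steps.
A3 → A4 → … → A6 after 3 steps.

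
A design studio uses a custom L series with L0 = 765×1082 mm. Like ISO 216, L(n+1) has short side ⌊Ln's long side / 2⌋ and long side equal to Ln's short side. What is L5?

135 × 191 mm

L1: ⌊1082/2⌋ × 765 = 541 × 765 mm
L2: ⌊765/2⌋ × 541 = 382 × 541 mm
L3: ⌊541/2⌋ × 382 = 270 × 382 mm
L4: ⌊382/2⌋ × 270 = 191 × 270 mm
L5: ⌊270/2⌋ × 191 = 135 × 191 mm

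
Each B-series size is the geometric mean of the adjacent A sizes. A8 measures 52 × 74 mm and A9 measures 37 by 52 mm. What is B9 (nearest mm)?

44 × 62 mm

Short side: √(52 · 37) = √1924 ≈ 43.9 → 44 mm
Long side: √(74 · 52) = √3848 ≈ 62.0 → 62 mm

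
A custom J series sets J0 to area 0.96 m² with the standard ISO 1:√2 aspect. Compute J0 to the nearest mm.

Let the short side be w mm. Then w · w√2 = 0.96 m² = 960,000 mm².
w² = 960,000/√2, so w ≈ 823.9 mm; long side = w√2 ≈ 1165.2 mm.

824 × 1165 mm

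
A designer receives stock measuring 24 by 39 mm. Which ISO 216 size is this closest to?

Aspect ratio 39/24 ≈ 1.625 (ISO target is √2 ≈ 1.414).
In the A-series (A0 area = 1 m²): A10 = 26 × 37 mm.
Off by 4 mm total — nearest standard size.

A10 (26 × 37 mm)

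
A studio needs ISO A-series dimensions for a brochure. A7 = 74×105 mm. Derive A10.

26 × 37 mm

A8: ⌊105/2⌋ × 74 = 52 × 74 mm
A9: ⌊74/2⌋ × 52 = 37 × 52 mm
A10: ⌊52/2⌋ × 37 = 26 × 37 mm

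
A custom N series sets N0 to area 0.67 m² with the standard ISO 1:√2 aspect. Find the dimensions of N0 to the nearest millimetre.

688 × 973 mm

Let the short side be w mm. Then w · w√2 = 0.67 m² = 670,000 mm².
w² = 670,000/√2, so w ≈ 688.3 mm; long side = w√2 ≈ 973.4 mm.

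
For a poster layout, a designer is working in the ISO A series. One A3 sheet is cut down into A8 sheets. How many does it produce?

32

Each ISO step halves the sheet: 1 × A3 → 2 × A4 → 4 × A5 → 8 × A6 → …
From A3 to A8 is 5 halving steps: 2^5 = 32.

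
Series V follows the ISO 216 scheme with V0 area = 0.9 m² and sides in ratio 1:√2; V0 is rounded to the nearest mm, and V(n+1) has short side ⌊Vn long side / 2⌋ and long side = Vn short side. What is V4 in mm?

Let V0's short side be w mm. w · w√2 = 0.9 m² = 900,000 mm², so w ≈ 797.7 mm and w√2 ≈ 1128.2 mm → V0 = 798 × 1128 mm.
V1: ⌊1128/2⌋ × 798 = 564 × 798 mm
V2: ⌊798/2⌋ × 564 = 399 × 564 mm
V3: ⌊564/2⌋ × 399 = 282 × 399 mm
V4: ⌊399/2⌋ × 282 = 199 × 282 mm

199 × 282 mm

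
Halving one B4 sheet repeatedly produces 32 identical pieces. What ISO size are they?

32 = 2^5, so 5 halving steps.
B4 → B5 → … → B9 after 5 steps.

B9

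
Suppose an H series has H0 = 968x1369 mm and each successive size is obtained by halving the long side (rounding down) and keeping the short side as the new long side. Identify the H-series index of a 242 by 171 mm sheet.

H5

H0: 968 × 1369 mm
H1: 684 × 968 mm
H2: 484 × 684 mm
H3: 342 × 484 mm
H4: 242 × 342 mm
H5: 171 × 242 mm
H6: 121 × 171 mm
→ matches H5.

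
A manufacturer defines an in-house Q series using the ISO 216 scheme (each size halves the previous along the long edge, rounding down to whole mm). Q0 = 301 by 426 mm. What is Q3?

106 × 150 mm

Q1: ⌊426/2⌋ × 301 = 213 × 301 mm
Q2: ⌊301/2⌋ × 213 = 150 × 213 mm
Q3: ⌊213/2⌋ × 150 = 106 × 150 mm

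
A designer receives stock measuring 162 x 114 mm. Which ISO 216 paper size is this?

C6 (114 × 162 mm)

Aspect ratio 162/114 ≈ 1.421 — close to the ISO √2 ≈ 1.414.
In the C-series (envelope sizes, between A and B): C6 = 114 × 162 mm.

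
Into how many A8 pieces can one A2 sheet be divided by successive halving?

64

Each ISO step halves the sheet: 1 × A2 → 2 × A3 → 4 × A4 → 8 × A5 → …
From A2 to A8 is 6 halving steps: 2^6 = 64.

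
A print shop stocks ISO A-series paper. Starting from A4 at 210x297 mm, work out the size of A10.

26 × 37 mm

A5: ⌊297/2⌋ × 210 = 148 × 210 mm
A6: ⌊210/2⌋ × 148 = 105 × 148 mm
A7: ⌊148/2⌋ × 105 = 74 × 105 mm
A8: ⌊105/2⌋ × 74 = 52 × 74 mm
A9: ⌊74/2⌋ × 52 = 37 × 52 mm
A10: ⌊52/2⌋ × 37 = 26 × 37 mm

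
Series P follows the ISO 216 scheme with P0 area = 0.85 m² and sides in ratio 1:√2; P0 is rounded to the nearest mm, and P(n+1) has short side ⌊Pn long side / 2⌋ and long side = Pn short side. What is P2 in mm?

387 × 548 mm

Let P0's short side be w mm. w · w√2 = 0.85 m² = 850,000 mm², so w ≈ 775.3 mm and w√2 ≈ 1096.4 mm → P0 = 775 × 1096 mm.
P1: ⌊1096/2⌋ × 775 = 548 × 775 mm
P2: ⌊775/2⌋ × 548 = 387 × 548 mm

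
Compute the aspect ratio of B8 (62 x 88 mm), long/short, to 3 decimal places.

88 / 62 = 1.419
ISO 216 targets √2 ≈ 1.414; the +0.005 deviation is from mm rounding.

1.419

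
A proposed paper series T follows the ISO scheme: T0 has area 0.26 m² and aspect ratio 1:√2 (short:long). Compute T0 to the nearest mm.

Let the short side be w mm. Then w · w√2 = 0.26 m² = 260,000 mm².
w² = 260,000/√2, so w ≈ 428.8 mm; long side = w√2 ≈ 606.4 mm.

429 × 606 mm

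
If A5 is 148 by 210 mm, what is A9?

A6: ⌊210/2⌋ × 148 = 105 × 148 mm
A7: ⌊148/2⌋ × 105 = 74 × 105 mm
A8: ⌊105/2⌋ × 74 = 52 × 74 mm
A9: ⌊74/2⌋ × 52 = 37 × 52 mm

37 × 52 mm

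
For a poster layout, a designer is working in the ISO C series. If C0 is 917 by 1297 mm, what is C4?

C1: ⌊1297/2⌋ × 917 = 648 × 917 mm
C2: ⌊917/2⌋ × 648 = 458 × 648 mm
C3: ⌊648/2⌋ × 458 = 324 × 458 mm
C4: ⌊458/2⌋ × 324 = 229 × 324 mm

229 × 324 mm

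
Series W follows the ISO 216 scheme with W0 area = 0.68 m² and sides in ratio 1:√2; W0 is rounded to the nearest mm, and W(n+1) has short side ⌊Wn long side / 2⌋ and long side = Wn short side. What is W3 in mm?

Let W0's short side be w mm. w · w√2 = 0.68 m² = 680,000 mm², so w ≈ 693.4 mm and w√2 ≈ 980.6 mm → W0 = 693 × 981 mm.
W1: ⌊981/2⌋ × 693 = 490 × 693 mm
W2: ⌊693/2⌋ × 490 = 346 × 490 mm
W3: ⌊490/2⌋ × 346 = 245 × 346 mm

245 × 346 mm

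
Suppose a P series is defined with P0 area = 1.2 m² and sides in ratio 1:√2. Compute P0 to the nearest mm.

Let the short side be w mm. Then w · w√2 = 1.2 m² = 1,200,000 mm².
w² = 1,200,000/√2, so w ≈ 921.2 mm; long side = w√2 ≈ 1302.7 mm.

921 × 1303 mm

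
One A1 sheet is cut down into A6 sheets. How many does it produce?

32

Each ISO step halves the sheet: 1 × A1 → 2 × A2 → 4 × A3 → 8 × A4 → …
From A1 to A6 is 5 halving steps: 2^5 = 32.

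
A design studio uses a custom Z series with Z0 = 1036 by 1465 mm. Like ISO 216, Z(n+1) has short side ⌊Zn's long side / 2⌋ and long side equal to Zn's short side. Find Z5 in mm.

Z1: ⌊1465/2⌋ × 1036 = 732 × 1036 mm
Z2: ⌊1036/2⌋ × 732 = 518 × 732 mm
Z3: ⌊732/2⌋ × 518 = 366 × 518 mm
Z4: ⌊518/2⌋ × 366 = 259 × 366 mm
Z5: ⌊366/2⌋ × 259 = 183 × 259 mm

183 × 259 mm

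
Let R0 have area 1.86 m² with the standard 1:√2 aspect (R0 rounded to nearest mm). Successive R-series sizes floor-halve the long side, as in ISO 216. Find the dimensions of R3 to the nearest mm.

405 × 573 mm

Let R0's short side be w mm. w · w√2 = 1.86 m² = 1,860,000 mm², so w ≈ 1146.8 mm and w√2 ≈ 1621.9 mm → R0 = 1147 × 1622 mm.
R1: ⌊1622/2⌋ × 1147 = 811 × 1147 mm
R2: ⌊1147/2⌋ × 811 = 573 × 811 mm
R3: ⌊811/2⌋ × 573 = 405 × 573 mm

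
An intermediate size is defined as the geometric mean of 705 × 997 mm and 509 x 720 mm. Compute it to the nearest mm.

Short side: √(705 · 509) = √358845 ≈ 599.0 → 599 mm
Long side: √(997 · 720) = √717840 ≈ 847.3 → 847 mm

599 × 847 mm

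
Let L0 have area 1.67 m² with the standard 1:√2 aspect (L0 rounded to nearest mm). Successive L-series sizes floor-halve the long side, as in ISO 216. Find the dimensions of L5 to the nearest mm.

Let L0's short side be w mm. w · w√2 = 1.67 m² = 1,670,000 mm², so w ≈ 1086.7 mm and w√2 ≈ 1536.8 mm → L0 = 1087 × 1537 mm.
L1: ⌊1537/2⌋ × 1087 = 768 × 1087 mm
L2: ⌊1087/2⌋ × 768 = 543 × 768 mm
L3: ⌊768/2⌋ × 543 = 384 × 543 mm
L4: ⌊543/2⌋ × 384 = 271 × 384 mm
L5: ⌊384/2⌋ × 271 = 192 × 271 mm

192 × 271 mm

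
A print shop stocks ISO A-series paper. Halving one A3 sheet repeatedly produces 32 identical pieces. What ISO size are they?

32 = 2^5, so 5 halving steps.
A3 → A4 → … → A8 after 5 steps.

A8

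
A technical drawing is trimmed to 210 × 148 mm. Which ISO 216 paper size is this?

A5 (148 × 210 mm)

Aspect ratio 210/148 ≈ 1.419 — close to the ISO √2 ≈ 1.414.
In the A-series (A0 area = 1 m²): A5 = 148 × 210 mm.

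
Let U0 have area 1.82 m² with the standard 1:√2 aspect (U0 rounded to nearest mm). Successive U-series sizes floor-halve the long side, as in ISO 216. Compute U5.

Let U0's short side be w mm. w · w√2 = 1.82 m² = 1,820,000 mm², so w ≈ 1134.4 mm and w√2 ≈ 1604.3 mm → U0 = 1134 × 1604 mm.
U1: ⌊1604/2⌋ × 1134 = 802 × 1134 mm
U2: ⌊1134/2⌋ × 802 = 567 × 802 mm
U3: ⌊802/2⌋ × 567 = 401 × 567 mm
U4: ⌊567/2⌋ × 401 = 283 × 401 mm
U5: ⌊401/2⌋ × 283 = 200 × 283 mm

200 × 283 mm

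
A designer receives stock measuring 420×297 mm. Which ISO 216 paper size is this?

A3 (297 × 420 mm)

Aspect ratio 420/297 ≈ 1.414 — close to the ISO √2 ≈ 1.414.
In the A-series (A0 area = 1 m²): A3 = 297 × 420 mm.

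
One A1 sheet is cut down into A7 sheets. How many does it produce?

Each ISO step halves the sheet: 1 × A1 → 2 × A2 → 4 × A3 → 8 × A4 → …
From A1 to A7 is 6 halving steps: 2^6 = 64.

64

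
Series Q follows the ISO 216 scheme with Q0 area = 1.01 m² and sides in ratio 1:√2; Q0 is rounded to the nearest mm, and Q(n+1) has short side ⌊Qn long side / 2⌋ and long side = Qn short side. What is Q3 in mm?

298 × 422 mm

Let Q0's short side be w mm. w · w√2 = 1.01 m² = 1,010,000 mm², so w ≈ 845.1 mm and w√2 ≈ 1195.1 mm → Q0 = 845 × 1195 mm.
Q1: ⌊1195/2⌋ × 845 = 597 × 845 mm
Q2: ⌊845/2⌋ × 597 = 422 × 597 mm
Q3: ⌊597/2⌋ × 422 = 298 × 422 mm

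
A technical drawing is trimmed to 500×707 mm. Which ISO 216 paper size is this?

B2 (500 × 707 mm)

Aspect ratio 707/500 ≈ 1.414 — close to the ISO √2 ≈ 1.414.
In the B-series (B0 = 1000 × 1414 mm): B2 = 500 × 707 mm.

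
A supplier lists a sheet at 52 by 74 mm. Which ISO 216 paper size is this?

A8 (52 × 74 mm)

Aspect ratio 74/52 ≈ 1.423 — close to the ISO √2 ≈ 1.414.
In the A-series (A0 area = 1 m²): A8 = 52 × 74 mm.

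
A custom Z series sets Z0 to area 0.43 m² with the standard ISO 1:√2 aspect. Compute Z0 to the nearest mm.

Let the short side be w mm. Then w · w√2 = 0.43 m² = 430,000 mm².
w² = 430,000/√2, so w ≈ 551.4 mm; long side = w√2 ≈ 779.8 mm.

551 × 780 mm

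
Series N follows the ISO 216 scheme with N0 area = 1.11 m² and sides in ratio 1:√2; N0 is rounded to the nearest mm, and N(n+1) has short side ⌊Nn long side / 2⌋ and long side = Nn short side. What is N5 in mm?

156 × 221 mm

Let N0's short side be w mm. w · w√2 = 1.11 m² = 1,110,000 mm², so w ≈ 885.9 mm and w√2 ≈ 1252.9 mm → N0 = 886 × 1253 mm.
N1: ⌊1253/2⌋ × 886 = 626 × 886 mm
N2: ⌊886/2⌋ × 626 = 443 × 626 mm
N3: ⌊626/2⌋ × 443 = 313 × 443 mm
N4: ⌊443/2⌋ × 313 = 221 × 313 mm
N5: ⌊313/2⌋ × 221 = 156 × 221 mm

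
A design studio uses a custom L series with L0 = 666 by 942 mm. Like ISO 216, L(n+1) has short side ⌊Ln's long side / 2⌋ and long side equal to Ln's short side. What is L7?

L1 = 471 × 666 mm (from L0 by 1 halving).
L2: ⌊666/2⌋ × 471 = 333 × 471 mm
L3: ⌊471/2⌋ × 333 = 235 × 333 mm
L4: ⌊333/2⌋ × 235 = 166 × 235 mm
L5: ⌊235/2⌋ × 166 = 117 × 166 mm
L6: ⌊166/2⌋ × 117 = 83 × 117 mm
L7: ⌊117/2⌋ × 83 = 58 × 83 mm

58 × 83 mm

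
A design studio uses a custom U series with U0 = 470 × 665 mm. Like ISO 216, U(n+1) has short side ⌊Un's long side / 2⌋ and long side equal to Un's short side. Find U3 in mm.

U1 = 332 × 470 mm (from U0 by 1 halving).
U2: ⌊470/2⌋ × 332 = 235 × 332 mm
U3: ⌊332/2⌋ × 235 = 166 × 235 mm

166 × 235 mm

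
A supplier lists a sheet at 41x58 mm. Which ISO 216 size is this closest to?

C9 (40 × 57 mm)

Aspect ratio 58/41 ≈ 1.415 — close to the ISO √2 ≈ 1.414.
In the C-series (envelope sizes, between A and B): C9 = 40 × 57 mm.
Off by 2 mm total — nearest standard size.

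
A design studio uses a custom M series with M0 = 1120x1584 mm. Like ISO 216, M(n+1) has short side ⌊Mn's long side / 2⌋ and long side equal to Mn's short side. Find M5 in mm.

M1: ⌊1584/2⌋ × 1120 = 792 × 1120 mm
M2: ⌊1120/2⌋ × 792 = 560 × 792 mm
M3: ⌊792/2⌋ × 560 = 396 × 560 mm
M4: ⌊560/2⌋ × 396 = 280 × 396 mm
M5: ⌊396/2⌋ × 280 = 198 × 280 mm

198 × 280 mm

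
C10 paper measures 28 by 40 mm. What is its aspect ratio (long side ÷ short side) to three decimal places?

1.429

40 / 28 = 1.429
ISO 216 targets √2 ≈ 1.414; the +0.014 deviation is from mm rounding.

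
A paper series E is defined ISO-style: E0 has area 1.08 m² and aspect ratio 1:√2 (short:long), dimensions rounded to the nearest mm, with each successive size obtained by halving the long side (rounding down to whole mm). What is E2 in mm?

437 × 618 mm

Let E0's short side be w mm. w · w√2 = 1.08 m² = 1,080,000 mm², so w ≈ 873.9 mm and w√2 ≈ 1235.9 mm → E0 = 874 × 1236 mm.
E1: ⌊1236/2⌋ × 874 = 618 × 874 mm
E2: ⌊874/2⌋ × 618 = 437 × 618 mm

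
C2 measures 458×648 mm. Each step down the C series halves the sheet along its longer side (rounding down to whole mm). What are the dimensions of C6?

114 × 162 mm

C3: ⌊648/2⌋ × 458 = 324 × 458 mm
C4: ⌊458/2⌋ × 324 = 229 × 324 mm
C5: ⌊324/2⌋ × 229 = 162 × 229 mm
C6: ⌊229/2⌋ × 162 = 114 × 162 mm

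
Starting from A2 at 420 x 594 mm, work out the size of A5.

A3: ⌊594/2⌋ × 420 = 297 × 420 mm
A4: ⌊420/2⌋ × 297 = 210 × 297 mm
A5: ⌊297/2⌋ × 210 = 148 × 210 mm

148 × 210 mm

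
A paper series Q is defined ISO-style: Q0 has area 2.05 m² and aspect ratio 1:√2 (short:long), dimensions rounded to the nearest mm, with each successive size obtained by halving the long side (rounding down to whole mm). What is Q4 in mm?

Let Q0's short side be w mm. w · w√2 = 2.05 m² = 2,050,000 mm², so w ≈ 1204.0 mm and w√2 ≈ 1702.7 mm → Q0 = 1204 × 1703 mm.
Q1: ⌊1703/2⌋ × 1204 = 851 × 1204 mm
Q2: ⌊1204/2⌋ × 851 = 602 × 851 mm
Q3: ⌊851/2⌋ × 602 = 425 × 602 mm
Q4: ⌊602/2⌋ × 425 = 301 × 425 mm

301 × 425 mm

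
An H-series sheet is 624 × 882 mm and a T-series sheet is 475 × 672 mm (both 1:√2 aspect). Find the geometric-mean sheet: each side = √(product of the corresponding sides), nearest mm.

544 × 770 mm

Short side: √(624 · 475) = √296400 ≈ 544.4 → 544 mm
Long side: √(882 · 672) = √592704 ≈ 769.9 → 770 mm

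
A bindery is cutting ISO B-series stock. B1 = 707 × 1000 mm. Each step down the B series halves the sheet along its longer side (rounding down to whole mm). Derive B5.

B2: ⌊1000/2⌋ × 707 = 500 × 707 mm
B3: ⌊707/2⌋ × 500 = 353 × 500 mm
B4: ⌊500/2⌋ × 353 = 250 × 353 mm
B5: ⌊353/2⌋ × 250 = 176 × 250 mm

176 × 250 mm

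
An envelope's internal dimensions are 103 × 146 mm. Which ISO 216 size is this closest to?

Aspect ratio 146/103 ≈ 1.417 — close to the ISO √2 ≈ 1.414.
In the A-series (A0 area = 1 m²): A6 = 105 × 148 mm.
Off by 4 mm total — nearest standard size.

A6 (105 × 148 mm)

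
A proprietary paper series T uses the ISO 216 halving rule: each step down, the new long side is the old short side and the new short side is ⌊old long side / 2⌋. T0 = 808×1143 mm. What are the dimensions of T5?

T1 = 571 × 808 mm (from T0 by 1 halving).
T2: ⌊808/2⌋ × 571 = 404 × 571 mm
T3: ⌊571/2⌋ × 404 = 285 × 404 mm
T4: ⌊404/2⌋ × 285 = 202 × 285 mm
T5: ⌊285/2⌋ × 202 = 142 × 202 mm

142 × 202 mm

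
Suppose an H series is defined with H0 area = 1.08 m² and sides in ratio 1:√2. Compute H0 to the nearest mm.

874 × 1236 mm

Let the short side be w mm. Then w · w√2 = 1.08 m² = 1,080,000 mm².
w² = 1,080,000/√2, so w ≈ 873.9 mm; long side = w√2 ≈ 1235.9 mm.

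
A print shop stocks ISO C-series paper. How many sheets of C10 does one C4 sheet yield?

C4 = 229 × 324 mm; C10 = 28 × 40 mm.
Each halving step doubles the count; 6 steps from C4 to C10.
2^6 = 64.

64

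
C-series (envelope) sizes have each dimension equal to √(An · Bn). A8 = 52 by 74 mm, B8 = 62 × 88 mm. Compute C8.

57 × 81 mm

Short side: √(52 · 62) = √3224 ≈ 56.8 → 57 mm
Long side: √(74 · 88) = √6512 ≈ 80.7 → 81 mm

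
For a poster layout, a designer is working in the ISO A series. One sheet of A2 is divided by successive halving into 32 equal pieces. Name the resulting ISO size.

A7

32 = 2^5, so 5 halving steps.
A2 → A3 → … → A7 after 5 steps.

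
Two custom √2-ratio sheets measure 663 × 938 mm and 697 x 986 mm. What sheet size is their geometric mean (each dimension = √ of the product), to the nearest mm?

Short side: √(663 · 697) = √462111 ≈ 679.8 → 680 mm
Long side: √(938 · 986) = √924868 ≈ 961.7 → 962 mm

680 × 962 mm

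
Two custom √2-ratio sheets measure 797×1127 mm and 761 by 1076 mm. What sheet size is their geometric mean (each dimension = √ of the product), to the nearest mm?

779 × 1101 mm

Short side: √(797 · 761) = √606517 ≈ 778.8 → 779 mm
Long side: √(1127 · 1076) = √1212652 ≈ 1101.2 → 1101 mm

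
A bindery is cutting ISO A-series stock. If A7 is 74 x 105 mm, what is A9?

37 × 52 mm

A8: ⌊105/2⌋ × 74 = 52 × 74 mm
A9: ⌊74/2⌋ × 52 = 37 × 52 mm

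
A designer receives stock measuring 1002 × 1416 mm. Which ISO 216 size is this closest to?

B0 (1000 × 1414 mm)

Aspect ratio 1416/1002 ≈ 1.413 — close to the ISO √2 ≈ 1.414.
In the B-series (B0 = 1000 × 1414 mm): B0 = 1000 × 1414 mm.
Off by 4 mm total — nearest standard size.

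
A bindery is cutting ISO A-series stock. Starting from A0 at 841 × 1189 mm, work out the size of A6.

105 × 148 mm

A1: ⌊1189/2⌋ × 841 = 594 × 841 mm
A2: ⌊841/2⌋ × 594 = 420 × 594 mm
A3: ⌊594/2⌋ × 420 = 297 × 420 mm
A4: ⌊420/2⌋ × 297 = 210 × 297 mm
A5: ⌊297/2⌋ × 210 = 148 × 210 mm
A6: ⌊210/2⌋ × 148 = 105 × 148 mm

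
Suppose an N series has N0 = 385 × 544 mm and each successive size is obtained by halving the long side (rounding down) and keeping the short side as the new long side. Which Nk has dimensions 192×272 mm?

N2

N0: 385 × 544 mm
N1: 272 × 385 mm
N2: 192 × 272 mm
N3: 136 × 192 mm
→ matches N2.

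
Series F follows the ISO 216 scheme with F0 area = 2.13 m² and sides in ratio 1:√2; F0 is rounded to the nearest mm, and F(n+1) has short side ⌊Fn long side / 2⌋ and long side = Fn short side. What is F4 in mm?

Let F0's short side be w mm. w · w√2 = 2.13 m² = 2,130,000 mm², so w ≈ 1227.2 mm and w√2 ≈ 1735.6 mm → F0 = 1227 × 1736 mm.
F1: ⌊1736/2⌋ × 1227 = 868 × 1227 mm
F2: ⌊1227/2⌋ × 868 = 613 × 868 mm
F3: ⌊868/2⌋ × 613 = 434 × 613 mm
F4: ⌊613/2⌋ × 434 = 306 × 434 mm

306 × 434 mm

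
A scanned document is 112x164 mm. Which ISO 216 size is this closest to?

C6 (114 × 162 mm)

Aspect ratio 164/112 ≈ 1.464 (ISO target is √2 ≈ 1.414).
In the C-series (envelope sizes, between A and B): C6 = 114 × 162 mm.
Off by 4 mm total — nearest standard size.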